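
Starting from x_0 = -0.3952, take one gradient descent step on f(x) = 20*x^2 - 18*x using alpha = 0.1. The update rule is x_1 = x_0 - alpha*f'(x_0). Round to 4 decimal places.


We compute the gradient at x_0 and apply the update.
f'(x) = 40*x - 18
f'(-0.3952) = 40*-0.3952 - 18 = -33.808
x_1 = -0.3952 - 0.1*-33.808 = 2.9856


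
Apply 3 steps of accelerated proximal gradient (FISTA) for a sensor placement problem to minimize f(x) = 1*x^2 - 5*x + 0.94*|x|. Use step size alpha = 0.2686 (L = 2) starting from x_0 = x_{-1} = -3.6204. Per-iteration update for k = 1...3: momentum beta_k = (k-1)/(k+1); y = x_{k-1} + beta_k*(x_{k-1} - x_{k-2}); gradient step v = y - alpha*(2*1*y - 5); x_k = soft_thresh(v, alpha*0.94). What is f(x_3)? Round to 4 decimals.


FISTA on f(x) = 1*x^2 - 5*x + 0.94*|x|
L = 2, alpha = 0.2686
Iteration 1: beta = 0.0, y = -3.6204 + 0.0*(-3.6204 + 3.6204) = -3.6204
  grad(y) = -12.2408, v = y - alpha*grad = -0.3325
  prox(v) = soft_thresh(-0.3325, 0.2525) = -0.08
Iteration 2: beta = 0.3333, y = -0.08 + 0.3333*(-0.08 + 3.6204) = 1.1001
  grad(y) = -2.7998, v = y - alpha*grad = 1.8521
  prox(v) = soft_thresh(1.8521, 0.2525) = 1.5996
Iteration 3: beta = 0.5, y = 1.5996 + 0.5*(1.5996 + 0.08) = 2.4395
  grad(y) = -0.1211, v = y - alpha*grad = 2.472
  prox(v) = soft_thresh(2.472, 0.2525) = 2.2195
f(x_3) = 1*2.2195^2 - 5*2.2195 + 0.94*|2.2195| = -4.085


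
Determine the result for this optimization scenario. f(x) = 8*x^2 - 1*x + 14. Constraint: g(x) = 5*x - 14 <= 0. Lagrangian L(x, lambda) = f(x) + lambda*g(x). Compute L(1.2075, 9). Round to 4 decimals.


Step 1: Evaluate f(x).
f(1.2075) = 8*1.2075^2 - 1*1.2075 + 14 = 24.457
Step 2: Evaluate g(x).
g(1.2075) = 5*1.2075 - 14 = -7.9625
Step 3: Compute Lagrangian.
L = 24.457 + 9*-7.9625 = -47.2056


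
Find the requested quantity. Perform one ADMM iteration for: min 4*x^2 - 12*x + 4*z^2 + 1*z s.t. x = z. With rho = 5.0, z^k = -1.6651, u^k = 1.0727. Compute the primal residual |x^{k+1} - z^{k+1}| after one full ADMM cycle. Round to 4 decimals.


ADMM iteration with rho = 5.0, z^k = -1.6651, u^k = 1.0727
Step 1: x-update.
Minimize 4*x^2 - 12*x + (5.0/2)*(x + 1.6651 + 1.0727)^2
FOC: (2*4 + 5.0)*x = 12 + 5.0*(-1.6651 - 1.0727)
x^{k+1} = -0.1299
Step 2: z-update.
Minimize 4*z^2 + 1*z + (5.0/2)*(-0.1299 - z + 1.0727)^2
FOC: (2*4 + 5.0)*z = -1 + 5.0*(-0.1299 + 1.0727)
z^{k+1} = 0.2857
Step 3: u-update.
u^{k+1} = 1.0727 - 0.1299 - 0.2857 = 0.6571
Step 4: Primal residual = |-0.1299 - 0.2857| = 0.4156


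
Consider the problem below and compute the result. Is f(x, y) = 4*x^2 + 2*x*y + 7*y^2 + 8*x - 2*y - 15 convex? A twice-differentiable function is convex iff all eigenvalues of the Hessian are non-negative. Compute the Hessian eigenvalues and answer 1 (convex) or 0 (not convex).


The Hessian of f(x,y) = 4*x^2 + 2*x*y + 7*y^2 + 8*x - 2*y - 15 is:
H = [[8, 2], [2, 14]]
Trace = 8 + 14 = 22
Determinant = 8*14 - (2)^2 = 108
Discriminant = (22)^2 - 4*108 = 52.0
Eigenvalues: lambda_1 = 7.3944, lambda_2 = 14.6056
The function is convex.

1


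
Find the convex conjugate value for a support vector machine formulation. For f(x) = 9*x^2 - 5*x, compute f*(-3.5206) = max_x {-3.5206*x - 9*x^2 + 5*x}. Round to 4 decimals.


f*(y) = sup_x {y*x - a*x^2 - b*x} = sup_x {(y-b)*x - a*x^2}
FOC: (y - b) - 2a*x = 0 => x* = (y - b)/(2a)
x* = (-3.5206 + 5)/(2*9) = 0.0822
f*(-3.5206) = (y-b)^2/(4a) = (-3.5206 + 5)^2/(4*9)
= 2.1886/36 = 0.0608


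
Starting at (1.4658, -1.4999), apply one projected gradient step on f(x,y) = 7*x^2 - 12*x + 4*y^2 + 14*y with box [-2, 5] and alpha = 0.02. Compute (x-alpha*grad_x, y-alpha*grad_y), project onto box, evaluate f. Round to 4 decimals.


Step 1: Compute gradient at (1.4658, -1.4999).
grad_x = 2*7*1.4658 - 12 = 8.5212
grad_y = 2*4*-1.4999 + 14 = 2.0008
Step 2: Gradient step.
x_raw = 1.4658 - 0.02*8.5212 = 1.2954
y_raw = -1.4999 - 0.02*2.0008 = -1.5399
Step 3: Project onto [-2, 5].
x_proj = clip(1.2954) = 1.2954
y_proj = clip(-1.5399) = -1.5399
Step 4: Evaluate f.
f(1.2954, -1.5399) = -15.872


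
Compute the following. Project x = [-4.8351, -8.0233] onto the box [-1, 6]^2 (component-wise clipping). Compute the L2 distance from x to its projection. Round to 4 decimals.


Project each component onto [-1, 6].
clip(-4.8351) = -1.0, clip(-8.0233) = -1.0
Projection = [-1.0, -1.0]
Squared diffs: [14.708, 49.3267]
Distance = sqrt(64.0347) = 8.0022


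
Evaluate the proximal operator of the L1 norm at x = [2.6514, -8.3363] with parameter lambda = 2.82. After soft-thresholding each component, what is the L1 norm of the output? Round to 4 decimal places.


Soft-thresholding with lambda = 2.82:
prox(2.6514) = sign(2.6514)*max(|2.6514| - 2.82, 0) = 0.0
prox(-8.3363) = sign(-8.3363)*max(|-8.3363| - 2.82, 0) = -5.5163
prox(x) = [0.0, -5.5163]
||prox(x)||_1 = 0.0 + 5.5163 = 5.5163


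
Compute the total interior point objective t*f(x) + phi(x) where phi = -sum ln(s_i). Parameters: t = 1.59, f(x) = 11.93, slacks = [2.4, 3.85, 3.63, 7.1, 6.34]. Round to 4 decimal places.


Step 1: Compute log-barrier.
ln values: [0.8755, 1.3481, 1.2892, 1.9601, 1.8469]
phi = -(0.8755 + 1.3481 + 1.2892 + 1.9601 + 1.8469) = -7.3197
Step 2: Compute augmented objective.
t*f(x) = 1.59*11.93 = 18.9687
Total = 18.9687 - 7.3197 = 11.649


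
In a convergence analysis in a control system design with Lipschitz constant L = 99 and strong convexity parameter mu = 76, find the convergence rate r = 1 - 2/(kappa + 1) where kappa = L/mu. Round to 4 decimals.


Step 1: Compute the condition number.
kappa = L/mu = 99/76 = 1.3026
Step 2: Compute the convergence rate.
r = 1 - 2/(kappa + 1) = 1 - 2*mu/(L + mu) = (L - mu)/(L + mu) = 23/175 = 0.1314


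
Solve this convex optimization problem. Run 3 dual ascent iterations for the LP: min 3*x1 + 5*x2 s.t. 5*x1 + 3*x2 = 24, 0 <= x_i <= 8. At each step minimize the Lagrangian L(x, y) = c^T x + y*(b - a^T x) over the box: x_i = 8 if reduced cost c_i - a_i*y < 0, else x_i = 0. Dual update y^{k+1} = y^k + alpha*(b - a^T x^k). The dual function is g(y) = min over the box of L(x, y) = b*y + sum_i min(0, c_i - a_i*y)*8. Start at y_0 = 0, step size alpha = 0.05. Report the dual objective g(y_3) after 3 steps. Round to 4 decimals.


Dual ascent for LP: min 3*x1 + 5*x2, 5*x1 + 3*x2 = 24, 0 <= x_i <= 8
Step 1: y^k = 0.0, reduced costs: (3.0, 5.0)
  x^k = (0.0, 0.0), subgradient = b - a^T x = 24.0
  y^{k+1} = 0.0 + 0.05*24.0 = 1.2
Step 2: y^k = 1.2, reduced costs: (-3.0, 1.4)
  x^k = (8.0, 0.0), subgradient = b - a^T x = -16.0
  y^{k+1} = 1.2 + 0.05*-16.0 = 0.4
Step 3: y^k = 0.4, reduced costs: (1.0, 3.8)
  x^k = (0.0, 0.0), subgradient = b - a^T x = 24.0
  y^{k+1} = 0.4 + 0.05*24.0 = 1.6
Dual objective at y_3 = 1.6: reduced costs (-5.0, 0.2), box minimizer x = (8.0, 0.0)
g(y_3) = b*y + (c1 - a1*y)*x1 + (c2 - a2*y)*x2 = 24*1.6 + (-5.0)*8.0 + 0.2*0.0 = 38.4 - 40.0 + 0.0 = -1.6


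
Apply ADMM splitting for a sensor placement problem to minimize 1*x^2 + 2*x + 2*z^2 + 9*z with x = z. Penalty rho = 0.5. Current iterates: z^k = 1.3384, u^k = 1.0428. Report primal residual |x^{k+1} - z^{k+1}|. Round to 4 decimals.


ADMM iteration with rho = 0.5, z^k = 1.3384, u^k = 1.0428
Step 1: x-update.
Minimize 1*x^2 + 2*x + (0.5/2)*(x - 1.3384 + 1.0428)^2
FOC: (2*1 + 0.5)*x = -2 + 0.5*(1.3384 - 1.0428)
x^{k+1} = -0.7409
Step 2: z-update.
Minimize 2*z^2 + 9*z + (0.5/2)*(-0.7409 - z + 1.0428)^2
FOC: (2*2 + 0.5)*z = -9 + 0.5*(-0.7409 + 1.0428)
z^{k+1} = -1.9665
Step 3: u-update.
u^{k+1} = 1.0428 - 0.7409 + 1.9665 = 2.2684
Step 4: Primal residual = |-0.7409 + 1.9665| = 1.2256


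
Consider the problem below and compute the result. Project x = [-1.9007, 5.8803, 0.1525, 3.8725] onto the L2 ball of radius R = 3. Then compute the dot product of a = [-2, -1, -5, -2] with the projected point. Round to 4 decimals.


Step 1: Compute ||x|| (intermediates to 6 decimals).
||x|| = sqrt((-1.9007)^2 + 5.8803^2 + 0.1525^2 + 3.8725^2) = 7.294525
Step 2: Project.
Since ||x|| > R, scale = R/||x|| = 3/7.294525 = 0.411267, proj(x) = scale * x
proj(x) = [-0.781695, 2.418373, 0.062718, 1.592631]
Step 3: Dot product.
a^T * proj(x) = -2*(-0.781695) - 1*2.418373 - 5*0.062718 - 2*1.592631 = -4.3538


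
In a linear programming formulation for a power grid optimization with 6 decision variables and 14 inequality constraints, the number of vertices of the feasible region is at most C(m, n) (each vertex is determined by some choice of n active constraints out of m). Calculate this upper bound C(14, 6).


Each vertex corresponds to some choice of n active constraints out of m, so the number of vertices is at most C(m, n) = m! / (n!(m-n)!).
m = 14, n = 6
Numerator: 14 * 13 * 12 * 11 * 10 * 9
Denominator: 6! = 720
C(14, 6) = 3003


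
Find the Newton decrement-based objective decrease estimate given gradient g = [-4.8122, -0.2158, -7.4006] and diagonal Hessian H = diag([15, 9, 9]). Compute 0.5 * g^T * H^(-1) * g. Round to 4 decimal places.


Step 1: H is diagonal, so H^(-1) * g = [-0.3208, -0.024, -0.8223].
Step 2: g^T H^(-1) g = sum_i g_i^2 / H_ii
  = (-4.8122)^2/15 + (-0.2158)^2/9 + (-7.4006)^2/9
  = 1.5438 + 0.0052 + 6.0854 = 7.6344
Step 3: Objective decrease = 0.5 * g^T H^(-1) g = 3.8172


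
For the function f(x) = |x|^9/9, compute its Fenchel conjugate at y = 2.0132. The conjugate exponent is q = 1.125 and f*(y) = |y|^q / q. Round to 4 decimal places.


The conjugate exponent q satisfies 1/p + 1/q = 1.
p = 9, so q = 9/(9 - 1) = 1.125
|y|^q = 2.0132^1.125 = 2.1972
f*(2.0132) = 2.1972 / 1.125 = 1.9531


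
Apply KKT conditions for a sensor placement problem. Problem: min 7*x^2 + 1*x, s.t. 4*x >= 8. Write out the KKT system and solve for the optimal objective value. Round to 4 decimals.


Step 1: Try lambda = 0 (constraint inactive).
x_unc = -1/(2*7) = -0.0714
Check: 4*-0.0714 = -0.2856 < 8 -- violated!
Step 2: Constraint must be active: 4*x = 8
x* = 8/4 = 2.0
lambda = (2*7*2.0 + 1)/4 = 7.25
Step 3: Compute optimal value.
f(x*) = 7*2.0^2 + 1*2.0 = 30.0


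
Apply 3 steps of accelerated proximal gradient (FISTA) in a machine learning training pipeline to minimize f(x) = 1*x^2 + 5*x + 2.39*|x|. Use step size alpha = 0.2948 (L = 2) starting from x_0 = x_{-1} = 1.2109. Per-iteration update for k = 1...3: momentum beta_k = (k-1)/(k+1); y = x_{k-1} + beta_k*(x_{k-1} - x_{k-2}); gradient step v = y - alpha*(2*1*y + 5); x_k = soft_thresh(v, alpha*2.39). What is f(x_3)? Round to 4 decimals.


FISTA on f(x) = 1*x^2 + 5*x + 2.39*|x|
L = 2, alpha = 0.2948
Iteration 1: beta = 0.0, y = 1.2109 + 0.0*(1.2109 - 1.2109) = 1.2109
  grad(y) = 7.4218, v = y - alpha*grad = -0.977
  prox(v) = soft_thresh(-0.977, 0.7046) = -0.2725
Iteration 2: beta = 0.3333, y = -0.2725 + 0.3333*(-0.2725 - 1.2109) = -0.7669
  grad(y) = 3.4661, v = y - alpha*grad = -1.7887
  prox(v) = soft_thresh(-1.7887, 0.7046) = -1.0842
Iteration 3: beta = 0.5, y = -1.0842 + 0.5*(-1.0842 + 0.2725) = -1.49
  grad(y) = 2.0199, v = y - alpha*grad = -2.0855
  prox(v) = soft_thresh(-2.0855, 0.7046) = -1.3809
f(x_3) = 1*(-1.3809)^2 + 5*(-1.3809) + 2.39*|-1.3809| = -1.6973


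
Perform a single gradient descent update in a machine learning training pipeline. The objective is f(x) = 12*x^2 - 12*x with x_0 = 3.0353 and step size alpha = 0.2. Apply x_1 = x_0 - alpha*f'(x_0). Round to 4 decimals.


We compute the gradient at x_0 and apply the update.
f'(x) = 24*x - 12
f'(3.0353) = 24*3.0353 - 12 = 60.8472
x_1 = 3.0353 - 0.2*60.8472 = -9.1341


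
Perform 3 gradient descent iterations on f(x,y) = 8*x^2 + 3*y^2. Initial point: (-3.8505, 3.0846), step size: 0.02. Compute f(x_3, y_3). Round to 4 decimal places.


Gradient descent on f(x,y) = 8*x^2 + 3*y^2.
Starting point: (-3.8505, 3.0846), alpha = 0.02
Step 1: grad_x = 2*8*-3.8505 = -61.608, grad_y = 2*3*3.0846 = 18.5076
  x_1 = -3.8505 - 0.02*-61.608 = -2.6183
  y_1 = 3.0846 - 0.02*18.5076 = 2.7144
Step 2: grad_x = 2*8*-2.6183 = -41.8934, grad_y = 2*3*2.7144 = 16.2867
  x_2 = -2.6183 - 0.02*-41.8934 = -1.7805
  y_2 = 2.7144 - 0.02*16.2867 = 2.3887
Step 3: grad_x = 2*8*-1.7805 = -28.4875, grad_y = 2*3*2.3887 = 14.3323
  x_3 = -1.7805 - 0.02*-28.4875 = -1.2107
  y_3 = 2.3887 - 0.02*14.3323 = 2.1021
f(-1.2107, 2.1021) = 8*(-1.2107)^2 + 3*2.1021^2 = 24.9828


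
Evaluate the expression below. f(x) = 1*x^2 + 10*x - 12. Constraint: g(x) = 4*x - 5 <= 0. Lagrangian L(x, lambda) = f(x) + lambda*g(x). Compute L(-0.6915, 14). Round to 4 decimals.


Step 1: Evaluate f(x).
f(-0.6915) = 1*(-0.6915)^2 + 10*(-0.6915) - 12 = -18.4368
Step 2: Evaluate g(x).
g(-0.6915) = 4*-0.6915 - 5 = -7.766
Step 3: Compute Lagrangian.
L = -18.4368 + 14*-7.766 = -127.1608


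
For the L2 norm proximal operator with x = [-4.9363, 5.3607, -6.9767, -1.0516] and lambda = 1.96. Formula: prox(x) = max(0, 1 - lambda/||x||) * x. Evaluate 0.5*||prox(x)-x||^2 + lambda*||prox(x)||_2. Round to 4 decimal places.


Step 1: Compute ||x||.
||x|| = 10.1432
Step 2: Compute scaling factor.
scale = max(0, 1 - 1.96/10.1432) = 0.8068
Step 3: prox(x) = [-3.9824, 4.3248, -5.6286, -0.8484]
||prox(x)|| = 8.1832
Step 4: Proximal objective.
0.5*||prox-x||^2 = 1.9208
lambda*||prox|| = 16.0391
Total = 17.9599


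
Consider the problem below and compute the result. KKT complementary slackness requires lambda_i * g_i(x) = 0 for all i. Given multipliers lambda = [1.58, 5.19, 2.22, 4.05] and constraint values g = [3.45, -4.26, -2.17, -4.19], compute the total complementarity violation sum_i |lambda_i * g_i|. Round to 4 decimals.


KKT complementary slackness check:
lambda_1 * g_1 = 1.58 * 3.45 = 5.451
lambda_2 * g_2 = 5.19 * -4.26 = -22.1094
lambda_3 * g_3 = 2.22 * -2.17 = -4.8174
lambda_4 * g_4 = 4.05 * -4.19 = -16.9695
Total violation = 5.451 + 22.1094 + 4.8174 + 16.9695 = 49.3473


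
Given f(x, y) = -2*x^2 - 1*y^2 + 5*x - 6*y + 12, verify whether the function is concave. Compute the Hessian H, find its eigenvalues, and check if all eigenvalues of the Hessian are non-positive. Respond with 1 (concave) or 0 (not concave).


The Hessian of f(x,y) = -2*x^2 - 1*y^2 + 5*x - 6*y + 12 is:
H = [[-4, 0], [0, -2]]
Trace = -4 - 2 = -6
Determinant = -4*-2 - (0)^2 = 8
Discriminant = (-6)^2 - 4*8 = 4.0
Eigenvalues: lambda_1 = -4.0, lambda_2 = -2.0
The function is concave.

1


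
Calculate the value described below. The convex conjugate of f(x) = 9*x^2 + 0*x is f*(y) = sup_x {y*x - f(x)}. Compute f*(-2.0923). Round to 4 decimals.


f*(y) = sup_x {y*x - a*x^2 - b*x} = sup_x {(y-b)*x - a*x^2}
FOC: (y - b) - 2a*x = 0 => x* = (y - b)/(2a)
x* = (-2.0923 - 0)/(2*9) = -0.1162
f*(-2.0923) = (y-b)^2/(4a) = (-2.0923 - 0)^2/(4*9)
= 4.3777/36 = 0.1216


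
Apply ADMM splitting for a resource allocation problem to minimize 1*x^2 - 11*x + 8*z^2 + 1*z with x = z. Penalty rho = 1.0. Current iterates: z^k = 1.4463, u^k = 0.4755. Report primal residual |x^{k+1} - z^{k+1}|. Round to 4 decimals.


ADMM iteration with rho = 1.0, z^k = 1.4463, u^k = 0.4755
Step 1: x-update.
Minimize 1*x^2 - 11*x + (1.0/2)*(x - 1.4463 + 0.4755)^2
FOC: (2*1 + 1.0)*x = 11 + 1.0*(1.4463 - 0.4755)
x^{k+1} = 3.9903
Step 2: z-update.
Minimize 8*z^2 + 1*z + (1.0/2)*(3.9903 - z + 0.4755)^2
FOC: (2*8 + 1.0)*z = -1 + 1.0*(3.9903 + 0.4755)
z^{k+1} = 0.2039
Step 3: u-update.
u^{k+1} = 0.4755 + 3.9903 - 0.2039 = 4.2619
Step 4: Primal residual = |3.9903 - 0.2039| = 3.7864


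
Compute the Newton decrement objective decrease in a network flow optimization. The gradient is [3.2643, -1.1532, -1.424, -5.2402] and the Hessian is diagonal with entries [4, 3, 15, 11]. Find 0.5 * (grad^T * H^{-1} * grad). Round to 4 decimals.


Step 1: H is diagonal, so H^(-1) * g = [0.8161, -0.3844, -0.0949, -0.4764].
Step 2: g^T H^(-1) g = sum_i g_i^2 / H_ii
  = (3.2643)^2/4 + (-1.1532)^2/3 + (-1.424)^2/15 + (-5.2402)^2/11
  = 2.6639 + 0.4433 + 0.1352 + 2.4963 = 5.7387
Step 3: Objective decrease = 0.5 * g^T H^(-1) g = 2.8694


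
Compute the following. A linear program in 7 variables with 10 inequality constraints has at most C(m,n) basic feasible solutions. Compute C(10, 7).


Each vertex corresponds to some choice of n active constraints out of m, so the number of vertices is at most C(m, n) = m! / (n!(m-n)!).
m = 10, n = 7
Numerator: 10 * 9 * 8 * 7 * 6 * 5 * 4
Denominator: 7! = 5040
C(10, 7) = 120


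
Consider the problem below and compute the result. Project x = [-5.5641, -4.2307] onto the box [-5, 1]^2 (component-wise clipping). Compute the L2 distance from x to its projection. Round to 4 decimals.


Project each component onto [-5, 1].
clip(-5.5641) = -5.0, clip(-4.2307) = -4.2307
Projection = [-5.0, -4.2307]
Squared diffs: [0.3182, 0.0]
Distance = sqrt(0.3182) = 0.5641


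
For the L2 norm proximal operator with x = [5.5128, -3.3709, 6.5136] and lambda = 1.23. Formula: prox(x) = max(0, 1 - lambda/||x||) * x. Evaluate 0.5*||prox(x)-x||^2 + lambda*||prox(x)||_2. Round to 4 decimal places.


Step 1: Compute ||x||.
||x|| = 9.175
Step 2: Compute scaling factor.
scale = max(0, 1 - 1.23/9.175) = 0.8659
Step 3: prox(x) = [4.7738, -2.919, 5.6404]
||prox(x)|| = 7.945
Step 4: Proximal objective.
0.5*||prox-x||^2 = 0.7565
lambda*||prox|| = 9.7724
Total = 10.5288


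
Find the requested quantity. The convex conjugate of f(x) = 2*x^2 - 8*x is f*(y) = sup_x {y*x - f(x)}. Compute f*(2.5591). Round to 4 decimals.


f*(y) = sup_x {y*x - a*x^2 - b*x} = sup_x {(y-b)*x - a*x^2}
FOC: (y - b) - 2a*x = 0 => x* = (y - b)/(2a)
x* = (2.5591 + 8)/(2*2) = 2.6398
f*(2.5591) = (y-b)^2/(4a) = (2.5591 + 8)^2/(4*2)
= 111.4946/8 = 13.9368


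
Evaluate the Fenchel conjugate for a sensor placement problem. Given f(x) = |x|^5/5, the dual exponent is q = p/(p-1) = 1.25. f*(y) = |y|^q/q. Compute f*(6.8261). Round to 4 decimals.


The conjugate exponent q satisfies 1/p + 1/q = 1.
p = 5, so q = 5/(5 - 1) = 1.25
|y|^q = 6.8261^1.25 = 11.0336
f*(6.8261) = 11.0336 / 1.25 = 8.8269


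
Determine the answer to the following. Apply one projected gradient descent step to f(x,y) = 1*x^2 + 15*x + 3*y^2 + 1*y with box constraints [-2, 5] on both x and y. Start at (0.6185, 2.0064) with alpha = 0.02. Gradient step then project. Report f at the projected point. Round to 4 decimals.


Step 1: Compute gradient at (0.6185, 2.0064).
grad_x = 2*1*0.6185 + 15 = 16.237
grad_y = 2*3*2.0064 + 1 = 13.0384
Step 2: Gradient step.
x_raw = 0.6185 - 0.02*16.237 = 0.2938
y_raw = 2.0064 - 0.02*13.0384 = 1.7456
Step 3: Project onto [-2, 5].
x_proj = clip(0.2938) = 0.2938
y_proj = clip(1.7456) = 1.7456
Step 4: Evaluate f.
f(0.2938, 1.7456) = 15.38


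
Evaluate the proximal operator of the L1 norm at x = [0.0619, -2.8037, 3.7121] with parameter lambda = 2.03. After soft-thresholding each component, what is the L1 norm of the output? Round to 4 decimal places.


Soft-thresholding with lambda = 2.03:
prox(0.0619) = sign(0.0619)*max(|0.0619| - 2.03, 0) = 0.0
prox(-2.8037) = sign(-2.8037)*max(|-2.8037| - 2.03, 0) = -0.7737
prox(3.7121) = sign(3.7121)*max(|3.7121| - 2.03, 0) = 1.6821
prox(x) = [0.0, -0.7737, 1.6821]
||prox(x)||_1 = 0.0 + 0.7737 + 1.6821 = 2.4558


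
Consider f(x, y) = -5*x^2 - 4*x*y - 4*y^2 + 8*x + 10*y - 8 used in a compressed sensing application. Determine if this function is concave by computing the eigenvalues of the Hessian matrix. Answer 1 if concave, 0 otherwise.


The Hessian of f(x,y) = -5*x^2 - 4*x*y - 4*y^2 + 8*x + 10*y - 8 is:
H = [[-10, -4], [-4, -8]]
Trace = -10 - 8 = -18
Determinant = -10*-8 - (-4)^2 = 64
Discriminant = (-18)^2 - 4*64 = 68.0
Eigenvalues: lambda_1 = -13.1231, lambda_2 = -4.8769
The function is concave.

1


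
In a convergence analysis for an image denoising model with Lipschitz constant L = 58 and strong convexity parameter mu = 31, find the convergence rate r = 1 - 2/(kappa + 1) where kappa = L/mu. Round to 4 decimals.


Step 1: Compute the condition number.
kappa = L/mu = 58/31 = 1.871
Step 2: Compute the convergence rate.
r = 1 - 2/(kappa + 1) = 1 - 2*mu/(L + mu) = (L - mu)/(L + mu) = 27/89 = 0.3034


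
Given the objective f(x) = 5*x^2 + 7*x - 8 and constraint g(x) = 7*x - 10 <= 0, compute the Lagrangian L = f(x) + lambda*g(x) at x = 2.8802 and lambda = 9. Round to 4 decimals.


Step 1: Evaluate f(x).
f(2.8802) = 5*2.8802^2 + 7*2.8802 - 8 = 53.6392
Step 2: Evaluate g(x).
g(2.8802) = 7*2.8802 - 10 = 10.1614
Step 3: Compute Lagrangian.
L = 53.6392 + 9*10.1614 = 145.0918


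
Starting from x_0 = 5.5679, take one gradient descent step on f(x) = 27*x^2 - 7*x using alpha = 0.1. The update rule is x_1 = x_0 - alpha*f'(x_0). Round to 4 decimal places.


We compute the gradient at x_0 and apply the update.
f'(x) = 54*x - 7
f'(5.5679) = 54*5.5679 - 7 = 293.6666
x_1 = 5.5679 - 0.1*293.6666 = -23.7988


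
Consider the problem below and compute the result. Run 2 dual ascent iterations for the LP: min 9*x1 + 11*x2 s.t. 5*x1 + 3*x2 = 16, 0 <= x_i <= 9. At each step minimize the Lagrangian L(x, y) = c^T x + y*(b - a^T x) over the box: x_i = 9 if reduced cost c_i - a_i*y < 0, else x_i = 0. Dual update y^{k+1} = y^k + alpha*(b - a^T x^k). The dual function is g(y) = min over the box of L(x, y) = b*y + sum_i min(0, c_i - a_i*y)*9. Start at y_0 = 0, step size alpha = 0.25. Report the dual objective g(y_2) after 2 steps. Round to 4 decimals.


Dual ascent for LP: min 9*x1 + 11*x2, 5*x1 + 3*x2 = 16, 0 <= x_i <= 9
Step 1: y^k = 0.0, reduced costs: (9.0, 11.0)
  x^k = (0.0, 0.0), subgradient = b - a^T x = 16.0
  y^{k+1} = 0.0 + 0.25*16.0 = 4.0
Step 2: y^k = 4.0, reduced costs: (-11.0, -1.0)
  x^k = (9.0, 9.0), subgradient = b - a^T x = -56.0
  y^{k+1} = 4.0 + 0.25*-56.0 = -10.0
Dual objective at y_2 = -10.0: reduced costs (59.0, 41.0), box minimizer x = (0.0, 0.0)
g(y_2) = b*y + (c1 - a1*y)*x1 + (c2 - a2*y)*x2 = 16*(-10.0) + 59.0*0.0 + 41.0*0.0 = -160.0 + 0.0 + 0.0 = -160.0


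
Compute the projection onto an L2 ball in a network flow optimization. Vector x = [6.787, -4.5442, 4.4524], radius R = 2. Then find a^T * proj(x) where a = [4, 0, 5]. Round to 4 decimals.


Step 1: Compute ||x|| (intermediates to 6 decimals).
||x|| = sqrt(6.787^2 + (-4.5442)^2 + 4.4524^2) = 9.302526
Step 2: Project.
Since ||x|| > R, scale = R/||x|| = 2/9.302526 = 0.214995, proj(x) = scale * x
proj(x) = [1.459171, -0.97698, 0.957244]
Step 3: Dot product.
a^T * proj(x) = 4*1.459171 + 0*(-0.97698) + 5*0.957244 = 10.6229


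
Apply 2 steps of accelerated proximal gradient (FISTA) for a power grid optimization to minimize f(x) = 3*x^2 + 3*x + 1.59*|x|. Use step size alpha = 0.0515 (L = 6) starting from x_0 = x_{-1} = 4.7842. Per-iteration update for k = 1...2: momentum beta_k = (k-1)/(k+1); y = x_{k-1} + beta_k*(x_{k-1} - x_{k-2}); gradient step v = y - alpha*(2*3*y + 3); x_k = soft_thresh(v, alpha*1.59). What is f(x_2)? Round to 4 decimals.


FISTA on f(x) = 3*x^2 + 3*x + 1.59*|x|
L = 6, alpha = 0.0515
Iteration 1: beta = 0.0, y = 4.7842 + 0.0*(4.7842 - 4.7842) = 4.7842
  grad(y) = 31.7052, v = y - alpha*grad = 3.1514
  prox(v) = soft_thresh(3.1514, 0.0819) = 3.0695
Iteration 2: beta = 0.3333, y = 3.0695 + 0.3333*(3.0695 - 4.7842) = 2.4979
  grad(y) = 17.9876, v = y - alpha*grad = 1.5716
  prox(v) = soft_thresh(1.5716, 0.0819) = 1.4897
f(x_2) = 3*1.4897^2 + 3*1.4897 + 1.59*|1.4897| = 13.4951


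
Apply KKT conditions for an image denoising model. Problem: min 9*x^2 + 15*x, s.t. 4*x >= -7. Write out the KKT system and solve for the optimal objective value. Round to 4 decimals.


Step 1: Try lambda = 0 (constraint inactive).
Stationarity: 2*9*x + 15 = 0
x* = -15/(2*9) = -5/6 = -0.8333 (rounded; the exact value -5/6 is used below)
Check constraint: 4*-0.8333 = -3.3332 >= -7 -- satisfied.
Step 2: Compute optimal value.
f(x*) = 9*(-5/6)^2 + 15*(-5/6) = -6.25


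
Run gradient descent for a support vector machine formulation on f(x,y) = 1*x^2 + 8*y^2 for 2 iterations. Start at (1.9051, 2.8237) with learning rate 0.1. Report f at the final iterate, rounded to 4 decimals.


Gradient descent on f(x,y) = 1*x^2 + 8*y^2.
Starting point: (1.9051, 2.8237), alpha = 0.1
Step 1: grad_x = 2*1*1.9051 = 3.8102, grad_y = 2*8*2.8237 = 45.1792
  x_1 = 1.9051 - 0.1*3.8102 = 1.5241
  y_1 = 2.8237 - 0.1*45.1792 = -1.6942
Step 2: grad_x = 2*1*1.5241 = 3.0482, grad_y = 2*8*-1.6942 = -27.1075
  x_2 = 1.5241 - 0.1*3.0482 = 1.2193
  y_2 = -1.6942 - 0.1*-27.1075 = 1.0165
f(1.2193, 1.0165) = 1*1.2193^2 + 8*1.0165^2 = 9.7533


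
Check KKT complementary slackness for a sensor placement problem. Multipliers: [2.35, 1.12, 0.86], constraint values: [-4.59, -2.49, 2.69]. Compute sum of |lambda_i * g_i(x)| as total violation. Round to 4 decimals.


KKT complementary slackness check:
lambda_1 * g_1 = 2.35 * -4.59 = -10.7865
lambda_2 * g_2 = 1.12 * -2.49 = -2.7888
lambda_3 * g_3 = 0.86 * 2.69 = 2.3134
Total violation = 10.7865 + 2.7888 + 2.3134 = 15.8887


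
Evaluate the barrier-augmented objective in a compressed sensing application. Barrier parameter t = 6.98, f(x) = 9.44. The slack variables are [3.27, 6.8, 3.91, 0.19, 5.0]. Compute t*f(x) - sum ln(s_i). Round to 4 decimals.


Step 1: Compute log-barrier.
ln values: [1.1848, 1.9169, 1.3635, -1.6607, 1.6094]
phi = -(1.1848 + 1.9169 + 1.3635 - 1.6607 + 1.6094) = -4.414
Step 2: Compute augmented objective.
t*f(x) = 6.98*9.44 = 65.8912
Total = 65.8912 - 4.414 = 61.4772


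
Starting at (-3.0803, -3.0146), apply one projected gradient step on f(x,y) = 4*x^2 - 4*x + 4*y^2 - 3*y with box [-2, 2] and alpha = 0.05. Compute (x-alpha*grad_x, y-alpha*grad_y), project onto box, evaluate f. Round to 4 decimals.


Step 1: Compute gradient at (-3.0803, -3.0146).
grad_x = 2*4*-3.0803 - 4 = -28.6424
grad_y = 2*4*-3.0146 - 3 = -27.1168
Step 2: Gradient step.
x_raw = -3.0803 - 0.05*-28.6424 = -1.6482
y_raw = -3.0146 - 0.05*-27.1168 = -1.6588
Step 3: Project onto [-2, 2].
x_proj = clip(-1.6482) = -1.6482
y_proj = clip(-1.6588) = -1.6588
Step 4: Evaluate f.
f(-1.6482, -1.6588) = 33.4409


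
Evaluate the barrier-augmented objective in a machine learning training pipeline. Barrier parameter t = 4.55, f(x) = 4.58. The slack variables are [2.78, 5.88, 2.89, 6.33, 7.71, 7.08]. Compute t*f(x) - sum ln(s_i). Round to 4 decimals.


Step 1: Compute log-barrier.
ln values: [1.0225, 1.7716, 1.0613, 1.8453, 2.0425, 1.9573]
phi = -(1.0225 + 1.7716 + 1.0613 + 1.8453 + 2.0425 + 1.9573) = -9.7004
Step 2: Compute augmented objective.
t*f(x) = 4.55*4.58 = 20.839
Total = 20.839 - 9.7004 = 11.1386


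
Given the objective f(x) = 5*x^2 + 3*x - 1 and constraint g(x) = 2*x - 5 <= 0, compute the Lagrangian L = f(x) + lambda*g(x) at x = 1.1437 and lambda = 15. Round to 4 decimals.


Step 1: Evaluate f(x).
f(1.1437) = 5*1.1437^2 + 3*1.1437 - 1 = 8.9713
Step 2: Evaluate g(x).
g(1.1437) = 2*1.1437 - 5 = -2.7126
Step 3: Compute Lagrangian.
L = 8.9713 + 15*-2.7126 = -31.7177


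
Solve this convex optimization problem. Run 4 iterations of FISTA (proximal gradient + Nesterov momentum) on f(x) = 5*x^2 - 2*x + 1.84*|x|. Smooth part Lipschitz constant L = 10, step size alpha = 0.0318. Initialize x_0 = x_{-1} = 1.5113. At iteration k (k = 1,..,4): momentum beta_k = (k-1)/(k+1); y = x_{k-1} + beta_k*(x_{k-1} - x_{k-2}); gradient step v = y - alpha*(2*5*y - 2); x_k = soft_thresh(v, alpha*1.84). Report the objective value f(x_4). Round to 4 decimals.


FISTA on f(x) = 5*x^2 - 2*x + 1.84*|x|
L = 10, alpha = 0.0318
Iteration 1: beta = 0.0, y = 1.5113 + 0.0*(1.5113 - 1.5113) = 1.5113
  grad(y) = 13.113, v = y - alpha*grad = 1.0943
  prox(v) = soft_thresh(1.0943, 0.0585) = 1.0358
Iteration 2: beta = 0.3333, y = 1.0358 + 0.3333*(1.0358 - 1.5113) = 0.8773
  grad(y) = 6.7729, v = y - alpha*grad = 0.6619
  prox(v) = soft_thresh(0.6619, 0.0585) = 0.6034
Iteration 3: beta = 0.5, y = 0.6034 + 0.5*(0.6034 - 1.0358) = 0.3872
  grad(y) = 1.8721, v = y - alpha*grad = 0.3277
  prox(v) = soft_thresh(0.3277, 0.0585) = 0.2692
Iteration 4: beta = 0.6, y = 0.2692 + 0.6*(0.2692 - 0.6034) = 0.0686
  grad(y) = -1.3138, v = y - alpha*grad = 0.1104
  prox(v) = soft_thresh(0.1104, 0.0585) = 0.0519
f(x_4) = 5*0.0519^2 - 2*0.0519 + 1.84*|0.0519| = 0.0052


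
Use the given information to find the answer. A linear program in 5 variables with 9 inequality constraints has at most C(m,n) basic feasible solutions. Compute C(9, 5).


Each vertex corresponds to some choice of n active constraints out of m, so the number of vertices is at most C(m, n) = m! / (n!(m-n)!).
m = 9, n = 5
Numerator: 9 * 8 * 7 * 6 * 5
Denominator: 5! = 120
C(9, 5) = 126


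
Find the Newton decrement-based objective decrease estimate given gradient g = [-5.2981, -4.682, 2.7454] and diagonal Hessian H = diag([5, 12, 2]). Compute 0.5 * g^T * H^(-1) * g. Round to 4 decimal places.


Step 1: H is diagonal, so H^(-1) * g = [-1.0596, -0.3902, 1.3727].
Step 2: g^T H^(-1) g = sum_i g_i^2 / H_ii
  = (-5.2981)^2/5 + (-4.682)^2/12 + (2.7454)^2/2
  = 5.614 + 1.8268 + 3.7686 = 11.2093
Step 3: Objective decrease = 0.5 * g^T H^(-1) g = 5.6047


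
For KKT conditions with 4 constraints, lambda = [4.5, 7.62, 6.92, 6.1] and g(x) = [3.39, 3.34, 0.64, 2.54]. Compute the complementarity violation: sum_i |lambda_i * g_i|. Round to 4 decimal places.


KKT complementary slackness check:
lambda_1 * g_1 = 4.5 * 3.39 = 15.255
lambda_2 * g_2 = 7.62 * 3.34 = 25.4508
lambda_3 * g_3 = 6.92 * 0.64 = 4.4288
lambda_4 * g_4 = 6.1 * 2.54 = 15.494
Total violation = 15.255 + 25.4508 + 4.4288 + 15.494 = 60.6286


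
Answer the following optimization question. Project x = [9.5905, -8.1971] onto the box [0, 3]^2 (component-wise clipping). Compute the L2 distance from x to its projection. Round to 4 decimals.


Project each component onto [0, 3].
clip(9.5905) = 3.0, clip(-8.1971) = 0.0
Projection = [3.0, 0.0]
Squared diffs: [43.4347, 67.1924]
Distance = sqrt(110.6271) = 10.5179


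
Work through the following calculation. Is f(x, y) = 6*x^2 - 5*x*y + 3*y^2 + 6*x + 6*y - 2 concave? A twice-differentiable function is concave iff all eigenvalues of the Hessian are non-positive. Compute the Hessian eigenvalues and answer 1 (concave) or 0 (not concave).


The Hessian of f(x,y) = 6*x^2 - 5*x*y + 3*y^2 + 6*x + 6*y - 2 is:
H = [[12, -5], [-5, 6]]
Trace = 12 + 6 = 18
Determinant = 12*6 - (-5)^2 = 47
Discriminant = (18)^2 - 4*47 = 136.0
Eigenvalues: lambda_1 = 3.169, lambda_2 = 14.831
The function is not concave.

0


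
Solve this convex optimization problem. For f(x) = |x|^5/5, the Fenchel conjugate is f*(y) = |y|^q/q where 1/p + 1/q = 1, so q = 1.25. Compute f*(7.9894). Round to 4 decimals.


The conjugate exponent q satisfies 1/p + 1/q = 1.
p = 5, so q = 5/(5 - 1) = 1.25
|y|^q = 7.9894^1.25 = 13.4321
f*(7.9894) = 13.4321 / 1.25 = 10.7457


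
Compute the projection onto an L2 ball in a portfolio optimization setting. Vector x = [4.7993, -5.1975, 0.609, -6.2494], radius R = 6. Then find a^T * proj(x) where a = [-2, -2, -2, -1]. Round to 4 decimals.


Step 1: Compute ||x|| (intermediates to 6 decimals).
||x|| = sqrt(4.7993^2 + (-5.1975)^2 + 0.609^2 + (-6.2494)^2) = 9.459026
Step 2: Project.
Since ||x|| > R, scale = R/||x|| = 6/9.459026 = 0.634315, proj(x) = scale * x
proj(x) = [3.044268, -3.296852, 0.386298, -3.964088]
Step 3: Dot product.
a^T * proj(x) = -2*3.044268 - 2*(-3.296852) - 2*0.386298 - 1*(-3.964088) = 3.6967


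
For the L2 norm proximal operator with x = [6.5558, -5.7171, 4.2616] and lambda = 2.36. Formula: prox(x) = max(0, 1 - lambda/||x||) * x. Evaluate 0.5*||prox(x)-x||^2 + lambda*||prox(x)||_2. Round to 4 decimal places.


Step 1: Compute ||x||.
||x|| = 9.6863
Step 2: Compute scaling factor.
scale = max(0, 1 - 2.36/9.6863) = 0.7564
Step 3: prox(x) = [4.9585, -4.3242, 3.2233]
||prox(x)|| = 7.3263
Step 4: Proximal objective.
0.5*||prox-x||^2 = 2.7848
lambda*||prox|| = 17.2901
Total = 20.0749


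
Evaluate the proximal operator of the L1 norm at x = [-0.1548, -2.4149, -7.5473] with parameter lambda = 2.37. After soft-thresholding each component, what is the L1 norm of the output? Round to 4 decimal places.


Soft-thresholding with lambda = 2.37:
prox(-0.1548) = sign(-0.1548)*max(|-0.1548| - 2.37, 0) = 0.0
prox(-2.4149) = sign(-2.4149)*max(|-2.4149| - 2.37, 0) = -0.0449
prox(-7.5473) = sign(-7.5473)*max(|-7.5473| - 2.37, 0) = -5.1773
prox(x) = [0.0, -0.0449, -5.1773]
||prox(x)||_1 = 0.0 + 0.0449 + 5.1773 = 5.2222


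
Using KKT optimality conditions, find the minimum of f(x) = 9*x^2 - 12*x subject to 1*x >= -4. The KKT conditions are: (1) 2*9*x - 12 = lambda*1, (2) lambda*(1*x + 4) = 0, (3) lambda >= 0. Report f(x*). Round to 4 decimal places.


Step 1: Try lambda = 0 (constraint inactive).
Stationarity: 2*9*x - 12 = 0
x* = 12/(2*9) = 2/3 = 0.6667 (rounded; the exact value 2/3 is used below)
Check constraint: 1*0.6667 = 0.6667 >= -4 -- satisfied.
Step 2: Compute optimal value.
f(x*) = 9*(2/3)^2 - 12*(2/3) = -4.0


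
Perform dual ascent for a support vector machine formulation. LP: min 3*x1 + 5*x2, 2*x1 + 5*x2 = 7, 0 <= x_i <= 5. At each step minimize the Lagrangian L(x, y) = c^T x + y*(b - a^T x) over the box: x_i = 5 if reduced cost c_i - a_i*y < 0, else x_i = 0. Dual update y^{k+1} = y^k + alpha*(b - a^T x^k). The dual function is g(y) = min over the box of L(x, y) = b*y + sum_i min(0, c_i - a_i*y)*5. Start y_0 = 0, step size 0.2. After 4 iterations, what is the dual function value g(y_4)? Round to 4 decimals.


Dual ascent for LP: min 3*x1 + 5*x2, 2*x1 + 5*x2 = 7, 0 <= x_i <= 5
Step 1: y^k = 0.0, reduced costs: (3.0, 5.0)
  x^k = (0.0, 0.0), subgradient = b - a^T x = 7.0
  y^{k+1} = 0.0 + 0.2*7.0 = 1.4
Step 2: y^k = 1.4, reduced costs: (0.2, -2.0)
  x^k = (0.0, 5.0), subgradient = b - a^T x = -18.0
  y^{k+1} = 1.4 + 0.2*-18.0 = -2.2
Step 3: y^k = -2.2, reduced costs: (7.4, 16.0)
  x^k = (0.0, 0.0), subgradient = b - a^T x = 7.0
  y^{k+1} = -2.2 + 0.2*7.0 = -0.8
Step 4: y^k = -0.8, reduced costs: (4.6, 9.0)
  x^k = (0.0, 0.0), subgradient = b - a^T x = 7.0
  y^{k+1} = -0.8 + 0.2*7.0 = 0.6
Dual objective at y_4 = 0.6: reduced costs (1.8, 2.0), box minimizer x = (0.0, 0.0)
g(y_4) = b*y + (c1 - a1*y)*x1 + (c2 - a2*y)*x2 = 7*0.6 + 1.8*0.0 + 2.0*0.0 = 4.2 + 0.0 + 0.0 = 4.2


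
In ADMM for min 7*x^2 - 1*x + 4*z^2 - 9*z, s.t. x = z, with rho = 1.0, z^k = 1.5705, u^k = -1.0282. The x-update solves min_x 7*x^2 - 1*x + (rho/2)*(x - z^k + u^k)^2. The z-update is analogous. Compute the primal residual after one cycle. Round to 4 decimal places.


ADMM iteration with rho = 1.0, z^k = 1.5705, u^k = -1.0282
Step 1: x-update.
Minimize 7*x^2 - 1*x + (1.0/2)*(x - 1.5705 - 1.0282)^2
FOC: (2*7 + 1.0)*x = 1 + 1.0*(1.5705 + 1.0282)
x^{k+1} = 0.2399
Step 2: z-update.
Minimize 4*z^2 - 9*z + (1.0/2)*(0.2399 - z - 1.0282)^2
FOC: (2*4 + 1.0)*z = 9 + 1.0*(0.2399 - 1.0282)
z^{k+1} = 0.9124
Step 3: u-update.
u^{k+1} = -1.0282 + 0.2399 - 0.9124 = -1.7007
Step 4: Primal residual = |0.2399 - 0.9124| = 0.6725


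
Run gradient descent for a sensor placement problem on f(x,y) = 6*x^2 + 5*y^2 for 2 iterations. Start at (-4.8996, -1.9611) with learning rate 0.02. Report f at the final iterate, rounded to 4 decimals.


Gradient descent on f(x,y) = 6*x^2 + 5*y^2.
Starting point: (-4.8996, -1.9611), alpha = 0.02
Step 1: grad_x = 2*6*-4.8996 = -58.7952, grad_y = 2*5*-1.9611 = -19.611
  x_1 = -4.8996 - 0.02*-58.7952 = -3.7237
  y_1 = -1.9611 - 0.02*-19.611 = -1.5689
Step 2: grad_x = 2*6*-3.7237 = -44.6844, grad_y = 2*5*-1.5689 = -15.6888
  x_2 = -3.7237 - 0.02*-44.6844 = -2.83
  y_2 = -1.5689 - 0.02*-15.6888 = -1.2551
f(-2.83, -1.2551) = 6*(-2.83)^2 + 5*(-1.2551)^2 = 55.9301


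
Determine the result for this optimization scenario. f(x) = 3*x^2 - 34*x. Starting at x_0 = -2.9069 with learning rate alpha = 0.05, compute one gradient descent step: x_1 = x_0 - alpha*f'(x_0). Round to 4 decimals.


We compute the gradient at x_0 and apply the update.
f'(x) = 6*x - 34
f'(-2.9069) = 6*-2.9069 - 34 = -51.4414
x_1 = -2.9069 - 0.05*-51.4414 = -0.3348


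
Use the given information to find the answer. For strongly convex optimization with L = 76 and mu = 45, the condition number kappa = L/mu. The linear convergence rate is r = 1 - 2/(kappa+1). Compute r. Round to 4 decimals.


Step 1: Compute the condition number.
kappa = L/mu = 76/45 = 1.6889
Step 2: Compute the convergence rate.
r = 1 - 2/(kappa + 1) = 1 - 2*mu/(L + mu) = (L - mu)/(L + mu) = 31/121 = 0.2562


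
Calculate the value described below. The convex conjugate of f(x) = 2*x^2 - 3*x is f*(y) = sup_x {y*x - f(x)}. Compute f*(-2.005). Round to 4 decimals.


f*(y) = sup_x {y*x - a*x^2 - b*x} = sup_x {(y-b)*x - a*x^2}
FOC: (y - b) - 2a*x = 0 => x* = (y - b)/(2a)
x* = (-2.005 + 3)/(2*2) = 0.2488
f*(-2.005) = (y-b)^2/(4a) = (-2.005 + 3)^2/(4*2)
= 0.99/8 = 0.1238


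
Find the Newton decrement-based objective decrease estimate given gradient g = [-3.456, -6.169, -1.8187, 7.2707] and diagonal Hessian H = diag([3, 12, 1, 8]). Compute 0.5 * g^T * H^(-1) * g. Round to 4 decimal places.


Step 1: H is diagonal, so H^(-1) * g = [-1.152, -0.5141, -1.8187, 0.9088].
Step 2: g^T H^(-1) g = sum_i g_i^2 / H_ii
  = (-3.456)^2/3 + (-6.169)^2/12 + (-1.8187)^2/1 + (7.2707)^2/8
  = 3.9813 + 3.1714 + 3.3077 + 6.6079 = 17.0682
Step 3: Objective decrease = 0.5 * g^T H^(-1) g = 8.5341


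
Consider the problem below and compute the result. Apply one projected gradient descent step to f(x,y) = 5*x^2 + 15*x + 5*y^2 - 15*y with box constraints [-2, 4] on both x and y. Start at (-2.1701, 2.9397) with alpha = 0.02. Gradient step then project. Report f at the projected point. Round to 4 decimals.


Step 1: Compute gradient at (-2.1701, 2.9397).
grad_x = 2*5*-2.1701 + 15 = -6.701
grad_y = 2*5*2.9397 - 15 = 14.397
Step 2: Gradient step.
x_raw = -2.1701 - 0.02*-6.701 = -2.0361
y_raw = 2.9397 - 0.02*14.397 = 2.6518
Step 3: Project onto [-2, 4].
x_proj = clip(-2.0361) = -2.0
y_proj = clip(2.6518) = 2.6518
Step 4: Evaluate f.
f(-2.0, 2.6518) = -14.6172


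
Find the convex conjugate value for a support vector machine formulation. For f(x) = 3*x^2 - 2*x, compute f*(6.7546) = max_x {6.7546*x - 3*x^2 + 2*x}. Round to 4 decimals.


f*(y) = sup_x {y*x - a*x^2 - b*x} = sup_x {(y-b)*x - a*x^2}
FOC: (y - b) - 2a*x = 0 => x* = (y - b)/(2a)
x* = (6.7546 + 2)/(2*3) = 1.4591
f*(6.7546) = (y-b)^2/(4a) = (6.7546 + 2)^2/(4*3)
= 76.643/12 = 6.3869


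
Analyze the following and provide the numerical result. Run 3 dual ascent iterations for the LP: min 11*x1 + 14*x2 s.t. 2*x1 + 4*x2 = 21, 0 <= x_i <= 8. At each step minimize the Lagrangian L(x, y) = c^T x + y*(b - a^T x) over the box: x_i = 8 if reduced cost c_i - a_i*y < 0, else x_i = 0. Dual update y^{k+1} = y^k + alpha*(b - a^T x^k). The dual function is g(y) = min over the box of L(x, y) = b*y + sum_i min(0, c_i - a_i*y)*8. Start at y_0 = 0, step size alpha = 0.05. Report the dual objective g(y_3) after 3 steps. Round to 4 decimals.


Dual ascent for LP: min 11*x1 + 14*x2, 2*x1 + 4*x2 = 21, 0 <= x_i <= 8
Step 1: y^k = 0.0, reduced costs: (11.0, 14.0)
  x^k = (0.0, 0.0), subgradient = b - a^T x = 21.0
  y^{k+1} = 0.0 + 0.05*21.0 = 1.05
Step 2: y^k = 1.05, reduced costs: (8.9, 9.8)
  x^k = (0.0, 0.0), subgradient = b - a^T x = 21.0
  y^{k+1} = 1.05 + 0.05*21.0 = 2.1
Step 3: y^k = 2.1, reduced costs: (6.8, 5.6)
  x^k = (0.0, 0.0), subgradient = b - a^T x = 21.0
  y^{k+1} = 2.1 + 0.05*21.0 = 3.15
Dual objective at y_3 = 3.15: reduced costs (4.7, 1.4), box minimizer x = (0.0, 0.0)
g(y_3) = b*y + (c1 - a1*y)*x1 + (c2 - a2*y)*x2 = 21*3.15 + 4.7*0.0 + 1.4*0.0 = 66.15 + 0.0 + 0.0 = 66.15


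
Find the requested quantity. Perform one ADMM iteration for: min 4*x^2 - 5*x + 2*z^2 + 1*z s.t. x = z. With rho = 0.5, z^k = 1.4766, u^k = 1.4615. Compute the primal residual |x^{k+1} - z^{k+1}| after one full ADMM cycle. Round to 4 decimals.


ADMM iteration with rho = 0.5, z^k = 1.4766, u^k = 1.4615
Step 1: x-update.
Minimize 4*x^2 - 5*x + (0.5/2)*(x - 1.4766 + 1.4615)^2
FOC: (2*4 + 0.5)*x = 5 + 0.5*(1.4766 - 1.4615)
x^{k+1} = 0.5891
Step 2: z-update.
Minimize 2*z^2 + 1*z + (0.5/2)*(0.5891 - z + 1.4615)^2
FOC: (2*2 + 0.5)*z = -1 + 0.5*(0.5891 + 1.4615)
z^{k+1} = 0.0056
Step 3: u-update.
u^{k+1} = 1.4615 + 0.5891 - 0.0056 = 2.045
Step 4: Primal residual = |0.5891 - 0.0056| = 0.5835


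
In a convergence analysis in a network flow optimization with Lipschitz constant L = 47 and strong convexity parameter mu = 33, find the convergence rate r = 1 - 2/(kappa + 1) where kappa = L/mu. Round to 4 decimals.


Step 1: Compute the condition number.
kappa = L/mu = 47/33 = 1.4242
Step 2: Compute the convergence rate.
r = 1 - 2/(kappa + 1) = 1 - 2*mu/(L + mu) = (L - mu)/(L + mu) = 14/80 = 0.175
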